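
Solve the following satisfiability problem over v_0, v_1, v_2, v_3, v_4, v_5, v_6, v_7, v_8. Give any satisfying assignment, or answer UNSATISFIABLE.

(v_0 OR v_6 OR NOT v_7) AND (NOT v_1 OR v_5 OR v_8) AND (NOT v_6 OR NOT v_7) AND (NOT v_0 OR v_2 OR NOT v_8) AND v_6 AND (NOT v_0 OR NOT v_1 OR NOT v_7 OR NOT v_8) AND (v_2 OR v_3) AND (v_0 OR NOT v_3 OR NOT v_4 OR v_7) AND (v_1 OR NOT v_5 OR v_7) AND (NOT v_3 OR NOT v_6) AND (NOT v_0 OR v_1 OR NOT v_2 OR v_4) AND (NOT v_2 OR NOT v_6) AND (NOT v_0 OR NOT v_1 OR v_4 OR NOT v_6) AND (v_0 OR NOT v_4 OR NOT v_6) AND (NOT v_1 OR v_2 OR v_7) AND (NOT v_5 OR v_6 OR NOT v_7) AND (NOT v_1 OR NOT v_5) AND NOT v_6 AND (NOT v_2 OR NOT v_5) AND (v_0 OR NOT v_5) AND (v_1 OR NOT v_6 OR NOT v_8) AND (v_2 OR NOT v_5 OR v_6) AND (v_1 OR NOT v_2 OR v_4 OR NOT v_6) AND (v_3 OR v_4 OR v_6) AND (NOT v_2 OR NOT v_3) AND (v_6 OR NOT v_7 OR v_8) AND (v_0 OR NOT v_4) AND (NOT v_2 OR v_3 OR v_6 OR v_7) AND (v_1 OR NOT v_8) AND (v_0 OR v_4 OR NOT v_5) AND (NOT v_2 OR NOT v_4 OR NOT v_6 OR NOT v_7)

UNSATISFIABLE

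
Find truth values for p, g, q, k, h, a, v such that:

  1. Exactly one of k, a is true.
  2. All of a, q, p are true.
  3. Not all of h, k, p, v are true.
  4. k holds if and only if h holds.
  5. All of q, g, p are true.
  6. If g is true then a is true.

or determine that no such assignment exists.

p=T; g=T; q=T; k=F; h=F; a=T; v=T

  (1) {k, a}: 1 true — exactly one ✓
  (2) {a, q, p}: all 3 true ✓
  (3) {h, k, p, v}: 2/4 true — not all ✓
  (4) k=F, h=F — same ✓
  (5) {q, g, p}: all 3 true ✓
  (6) g=T ⇒ a: T ✓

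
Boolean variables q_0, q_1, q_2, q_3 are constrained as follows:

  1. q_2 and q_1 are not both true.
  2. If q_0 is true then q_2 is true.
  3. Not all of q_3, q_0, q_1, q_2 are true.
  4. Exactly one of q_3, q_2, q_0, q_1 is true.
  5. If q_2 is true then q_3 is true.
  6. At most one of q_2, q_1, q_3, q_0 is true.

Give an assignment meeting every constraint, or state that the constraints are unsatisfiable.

q_0=F; q_1=F; q_2=F; q_3=T

  (1) q_2=F, q_1=F — not both ✓
  (2) q_0=F ⇒ q_2: vacuous ✓
  (3) {q_3, q_0, q_1, q_2}: 1/4 true — not all ✓
  (4) {q_3, q_2, q_0, q_1}: 1 true — exactly one ✓
  (5) q_2=F ⇒ q_3: vacuous ✓
  (6) {q_2, q_1, q_3, q_0}: 1 true — at most one ✓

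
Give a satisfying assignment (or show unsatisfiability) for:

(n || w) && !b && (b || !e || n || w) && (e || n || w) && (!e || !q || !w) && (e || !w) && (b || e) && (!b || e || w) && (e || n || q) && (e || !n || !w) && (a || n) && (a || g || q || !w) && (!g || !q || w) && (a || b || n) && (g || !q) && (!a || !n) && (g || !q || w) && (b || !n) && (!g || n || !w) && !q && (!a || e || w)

Unit clause (!b) forces b = False.
In (b || e) only e is left, so e = True.
In (b || !n) only !n is left, so n = False.
Unit clause (!q) forces q = False.
In (n || w) only w is left, so w = True.
In (a || n) only a is left, so a = True.
In (!g || n || !w) only !g is left, so g = False.
All clauses satisfied.

q = False; e = True; w = True; g = False; b = False; n = False; a = True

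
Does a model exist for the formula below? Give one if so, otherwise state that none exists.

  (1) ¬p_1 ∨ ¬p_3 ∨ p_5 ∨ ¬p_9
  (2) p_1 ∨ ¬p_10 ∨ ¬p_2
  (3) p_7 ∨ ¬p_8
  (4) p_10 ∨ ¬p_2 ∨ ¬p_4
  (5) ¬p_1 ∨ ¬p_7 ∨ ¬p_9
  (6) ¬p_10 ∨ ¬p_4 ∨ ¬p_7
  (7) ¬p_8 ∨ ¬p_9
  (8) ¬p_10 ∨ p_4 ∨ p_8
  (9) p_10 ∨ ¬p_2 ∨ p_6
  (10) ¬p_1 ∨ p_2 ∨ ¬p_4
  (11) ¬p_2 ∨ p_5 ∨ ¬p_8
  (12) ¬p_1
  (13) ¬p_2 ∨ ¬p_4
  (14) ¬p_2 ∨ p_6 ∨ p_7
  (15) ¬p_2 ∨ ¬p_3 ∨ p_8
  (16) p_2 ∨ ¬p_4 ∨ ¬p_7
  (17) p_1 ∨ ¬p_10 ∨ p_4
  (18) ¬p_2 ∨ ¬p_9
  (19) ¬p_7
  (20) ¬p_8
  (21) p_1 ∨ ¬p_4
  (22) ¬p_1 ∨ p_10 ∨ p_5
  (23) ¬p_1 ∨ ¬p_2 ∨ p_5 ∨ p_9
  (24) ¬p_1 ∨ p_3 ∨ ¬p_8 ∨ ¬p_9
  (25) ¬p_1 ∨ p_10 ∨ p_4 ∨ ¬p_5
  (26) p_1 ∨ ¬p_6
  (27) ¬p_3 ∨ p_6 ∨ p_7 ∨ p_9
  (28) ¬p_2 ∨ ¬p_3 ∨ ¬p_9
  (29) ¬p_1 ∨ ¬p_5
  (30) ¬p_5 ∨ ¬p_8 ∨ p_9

Unit clause (¬p_1) forces p_1 = False.
Unit clause (¬p_7) forces p_7 = False.
Unit clause (¬p_8) forces p_8 = False.
In (p_1 ∨ ¬p_4) only ¬p_4 is left, so p_4 = False.
In (p_1 ∨ ¬p_6) only ¬p_6 is left, so p_6 = False.
In (¬p_10 ∨ p_4 ∨ p_8) only ¬p_10 is left, so p_10 = False.
In (p_10 ∨ ¬p_2 ∨ p_6) only ¬p_2 is left, so p_2 = False.
Set p_3 = True.
  then (¬p_3 ∨ p_6 ∨ p_7 ∨ p_9) forces p_9 = True.
Set p_5 = True.
All clauses satisfied.

p_1 = False; p_2 = False; p_3 = True; p_4 = False; p_5 = True; p_6 = False; p_7 = False; p_8 = False; p_9 = True; p_10 = False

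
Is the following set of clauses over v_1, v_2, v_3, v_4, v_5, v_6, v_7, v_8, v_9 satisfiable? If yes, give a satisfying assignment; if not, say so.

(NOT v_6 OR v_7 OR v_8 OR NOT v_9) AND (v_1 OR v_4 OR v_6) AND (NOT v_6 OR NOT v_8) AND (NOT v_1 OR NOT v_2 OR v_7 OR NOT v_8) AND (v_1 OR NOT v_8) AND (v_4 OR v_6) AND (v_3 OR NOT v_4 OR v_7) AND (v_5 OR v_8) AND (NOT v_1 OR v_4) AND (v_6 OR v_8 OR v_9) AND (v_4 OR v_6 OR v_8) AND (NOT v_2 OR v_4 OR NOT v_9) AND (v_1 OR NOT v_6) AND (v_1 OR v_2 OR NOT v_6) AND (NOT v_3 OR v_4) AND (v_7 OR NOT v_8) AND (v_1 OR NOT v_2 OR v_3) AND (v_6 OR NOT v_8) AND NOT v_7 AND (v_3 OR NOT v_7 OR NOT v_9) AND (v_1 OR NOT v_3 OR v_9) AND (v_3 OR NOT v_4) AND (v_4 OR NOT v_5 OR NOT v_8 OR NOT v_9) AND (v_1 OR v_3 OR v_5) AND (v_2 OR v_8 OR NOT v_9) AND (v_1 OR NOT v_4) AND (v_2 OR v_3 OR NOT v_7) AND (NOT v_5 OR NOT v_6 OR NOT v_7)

v_1=T, v_2=T, v_3=T, v_4=T, v_5=T, v_6=F, v_7=F, v_8=F, v_9=T

Unit clause (NOT v_7) forces v_7 = False.
In (v_7 OR NOT v_8) only NOT v_8 is left, so v_8 = False.
In (v_5 OR v_8) only v_5 is left, so v_5 = True.
Set v_1 = True.
  then (NOT v_1 OR v_4) forces v_4 = True.
  then (v_3 OR NOT v_4) forces v_3 = True.
Set v_2 = True.
Set v_6 = False.
  then (v_6 OR v_8 OR v_9) forces v_9 = True.
All clauses satisfied.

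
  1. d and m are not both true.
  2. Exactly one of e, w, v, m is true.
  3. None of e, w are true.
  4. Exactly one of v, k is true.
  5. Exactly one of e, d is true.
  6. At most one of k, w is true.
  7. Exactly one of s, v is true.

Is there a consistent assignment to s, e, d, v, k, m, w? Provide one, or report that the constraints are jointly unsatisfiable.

s=F; e=F; d=T; v=T; k=F; m=F; w=F

  (1) d=T, m=F — not both ✓
  (2) {e, w, v, m}: 1 true — exactly one ✓
  (3) {e, w}: 0 true — none ✓
  (4) {v, k}: 1 true — exactly one ✓
  (5) {e, d}: 1 true — exactly one ✓
  (6) {k, w}: 0 true — at most one ✓
  (7) {s, v}: 1 true — exactly one ✓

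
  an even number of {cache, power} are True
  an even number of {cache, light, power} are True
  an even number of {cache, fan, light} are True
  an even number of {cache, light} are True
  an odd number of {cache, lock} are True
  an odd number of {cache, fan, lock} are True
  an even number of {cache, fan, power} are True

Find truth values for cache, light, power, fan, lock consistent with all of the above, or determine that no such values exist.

cache=F, light=F, power=F, fan=F, lock=T

{cache, power}: 0 true → even ✓
{cache, light, power}: 0 true → even ✓
{cache, fan, light}: 0 true → even ✓
{cache, light}: 0 true → even ✓
{cache, lock}: 1 true → odd ✓
{cache, fan, lock}: 1 true → odd ✓
{cache, fan, power}: 0 true → even ✓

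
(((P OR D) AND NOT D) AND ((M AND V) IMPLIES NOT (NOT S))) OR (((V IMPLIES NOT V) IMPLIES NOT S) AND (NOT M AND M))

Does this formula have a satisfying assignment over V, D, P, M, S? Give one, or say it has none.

V=T; D=F; P=T; M=F; S=F

  (((P OR D) AND NOT D) AND ((M AND V) IMPLIES NOT (NOT S))) OR (((V IMPLIES NOT V) IMPLIES NOT S) AND (NOT M AND M)) = True
    ((P OR D) AND NOT D) AND ((M AND V) IMPLIES NOT (NOT S)) = True
      (P OR D) AND NOT D = True
        P OR D = True
        NOT D = True
      (M AND V) IMPLIES NOT (NOT S) = True
        M AND V = False
        NOT (NOT S) = False
          NOT S = True
    ((V IMPLIES NOT V) IMPLIES NOT S) AND (NOT M AND M) = False
      (V IMPLIES NOT V) IMPLIES NOT S = True
        V IMPLIES NOT V = False
          NOT V = False
        NOT S = True
      NOT M AND M = False
        NOT M = True
The formula evaluates to True.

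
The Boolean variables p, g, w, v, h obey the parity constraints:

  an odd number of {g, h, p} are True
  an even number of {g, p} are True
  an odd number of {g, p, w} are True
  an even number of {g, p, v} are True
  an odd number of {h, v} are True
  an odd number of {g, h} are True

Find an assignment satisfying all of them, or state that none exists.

p = False, g = False, w = True, v = False, h = True

{g, h, p}: 1 true → odd ✓
{g, p}: 0 true → even ✓
{g, p, w}: 1 true → odd ✓
{g, p, v}: 0 true → even ✓
{h, v}: 1 true → odd ✓
{g, h}: 1 true → odd ✓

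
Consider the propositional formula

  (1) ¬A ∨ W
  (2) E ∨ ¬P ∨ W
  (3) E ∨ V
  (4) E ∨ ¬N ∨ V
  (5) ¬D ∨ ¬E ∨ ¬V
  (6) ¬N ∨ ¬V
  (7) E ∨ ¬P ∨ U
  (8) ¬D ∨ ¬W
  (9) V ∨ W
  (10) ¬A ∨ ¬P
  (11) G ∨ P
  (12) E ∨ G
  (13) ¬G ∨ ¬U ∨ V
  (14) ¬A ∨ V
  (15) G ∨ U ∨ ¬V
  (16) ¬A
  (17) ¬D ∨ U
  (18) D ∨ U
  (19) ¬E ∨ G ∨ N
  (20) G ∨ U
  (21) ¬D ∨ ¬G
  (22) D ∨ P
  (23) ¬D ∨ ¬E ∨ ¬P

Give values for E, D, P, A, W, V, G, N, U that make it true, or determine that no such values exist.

E: True, D: False, P: True, A: False, W: False, V: True, G: True, N: False, U: True

Unit clause (¬A) forces A = False.
Set E = True.
Try D = True:
  (¬D ∨ ¬E ∨ ¬V) forces V = False.
  (¬D ∨ ¬W) forces W = False.
  clause (V ∨ W) is falsified — backtrack.
So D = False.
  then (D ∨ U) forces U = True.
  then (D ∨ P) forces P = True.
Set W = False.
  then (V ∨ W) forces V = True.
  then (¬N ∨ ¬V) forces N = False.
  then (¬E ∨ G ∨ N) forces G = True.
All clauses satisfied.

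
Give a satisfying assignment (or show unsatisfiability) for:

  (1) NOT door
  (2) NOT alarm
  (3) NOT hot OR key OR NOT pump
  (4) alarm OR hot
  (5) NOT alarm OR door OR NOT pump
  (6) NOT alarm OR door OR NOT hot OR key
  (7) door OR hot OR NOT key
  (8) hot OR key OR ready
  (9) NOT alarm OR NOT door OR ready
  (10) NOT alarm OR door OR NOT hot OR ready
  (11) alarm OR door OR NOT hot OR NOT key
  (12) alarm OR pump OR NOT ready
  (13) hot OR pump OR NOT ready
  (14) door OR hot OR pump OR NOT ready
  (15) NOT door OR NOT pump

Unit clause (NOT door) forces door = False.
Unit clause (NOT alarm) forces alarm = False.
In (alarm OR hot) only hot is left, so hot = True.
In (alarm OR door OR NOT hot OR NOT key) only NOT key is left, so key = False.
In (NOT hot OR key OR NOT pump) only NOT pump is left, so pump = False.
In (alarm OR pump OR NOT ready) only NOT ready is left, so ready = False.
All clauses satisfied.

key = False, door = False, ready = False, hot = True, pump = False, alarm = False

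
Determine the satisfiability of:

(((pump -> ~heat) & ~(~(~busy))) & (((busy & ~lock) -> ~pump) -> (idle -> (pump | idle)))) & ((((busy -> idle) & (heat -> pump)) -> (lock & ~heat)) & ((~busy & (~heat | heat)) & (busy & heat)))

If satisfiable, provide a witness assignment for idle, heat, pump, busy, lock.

No satisfying assignment exists.

Case busy = True: the conjunct ~(~(~busy)) becomes ~(~False) = False.
Case busy = False: the conjunct busy is False.
Both cases fail — unsatisfiable.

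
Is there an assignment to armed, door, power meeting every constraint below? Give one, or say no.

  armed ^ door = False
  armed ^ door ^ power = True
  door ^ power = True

armed = False, door = False, power = True

armed ^ door = F ^ F = False ✓
armed ^ door ^ power = F ^ F ^ T = True ✓
door ^ power = F ^ T = True ✓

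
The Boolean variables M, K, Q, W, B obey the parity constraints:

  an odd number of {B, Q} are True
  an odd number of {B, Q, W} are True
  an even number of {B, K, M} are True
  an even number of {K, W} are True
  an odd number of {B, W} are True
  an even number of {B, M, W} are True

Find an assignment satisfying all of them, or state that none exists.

M: True, K: False, Q: False, W: False, B: True

{B, Q}: 1 true → odd ✓
{B, Q, W}: 1 true → odd ✓
{B, K, M}: 2 true → even ✓
{K, W}: 0 true → even ✓
{B, W}: 1 true → odd ✓
{B, M, W}: 2 true → even ✓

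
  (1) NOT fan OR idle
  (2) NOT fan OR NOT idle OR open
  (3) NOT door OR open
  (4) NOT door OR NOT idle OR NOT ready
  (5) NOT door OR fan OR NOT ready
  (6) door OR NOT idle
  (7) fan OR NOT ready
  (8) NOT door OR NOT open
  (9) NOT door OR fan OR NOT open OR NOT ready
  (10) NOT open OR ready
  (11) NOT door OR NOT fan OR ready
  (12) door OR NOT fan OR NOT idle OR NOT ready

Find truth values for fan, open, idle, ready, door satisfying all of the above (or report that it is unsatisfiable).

Try fan = True:
  (NOT fan OR idle) forces idle = True.
  (NOT fan OR NOT idle OR open) forces open = True.
  (door OR NOT idle) forces door = True.
  clause (NOT door OR NOT open) is falsified — backtrack.
So fan = False.
  then (fan OR NOT ready) forces ready = False.
  then (NOT open OR ready) forces open = False.
  then (NOT door OR open) forces door = False.
  then (door OR NOT idle) forces idle = False.
All clauses satisfied.

fan = False, open = False, idle = False, ready = False, door = False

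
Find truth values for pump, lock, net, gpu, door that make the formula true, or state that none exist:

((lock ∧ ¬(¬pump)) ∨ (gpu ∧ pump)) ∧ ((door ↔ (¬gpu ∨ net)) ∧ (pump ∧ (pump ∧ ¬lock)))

pump = True; lock = False; net = True; gpu = True; door = True

  (lock ∧ ¬(¬pump)) ∨ (gpu ∧ pump) = True
    lock ∧ ¬(¬pump) = False
      ¬(¬pump) = True
        ¬pump = False
    gpu ∧ pump = True
  (door ↔ (¬gpu ∨ net)) ∧ (pump ∧ (pump ∧ ¬lock)) = True
    door ↔ (¬gpu ∨ net) = True
      ¬gpu ∨ net = True
        ¬gpu = False
    pump ∧ (pump ∧ ¬lock) = True
      pump ∧ ¬lock = True
        ¬lock = True
Both conjuncts True, so the formula holds.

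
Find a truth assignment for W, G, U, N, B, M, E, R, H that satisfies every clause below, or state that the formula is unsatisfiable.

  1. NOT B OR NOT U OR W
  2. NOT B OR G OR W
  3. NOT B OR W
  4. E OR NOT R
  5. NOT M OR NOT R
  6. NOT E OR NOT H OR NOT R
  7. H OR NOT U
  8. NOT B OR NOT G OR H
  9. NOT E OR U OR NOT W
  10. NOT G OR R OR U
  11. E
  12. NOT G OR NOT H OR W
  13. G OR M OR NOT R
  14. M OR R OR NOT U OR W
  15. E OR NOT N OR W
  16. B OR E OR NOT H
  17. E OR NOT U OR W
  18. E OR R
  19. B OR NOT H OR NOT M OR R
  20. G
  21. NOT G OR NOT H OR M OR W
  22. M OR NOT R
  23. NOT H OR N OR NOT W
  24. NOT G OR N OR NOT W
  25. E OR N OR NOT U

W = True; G = True; U = True; N = True; B = True; M = True; E = True; R = False; H = True

Unit clause (E) forces E = True.
Unit clause (G) forces G = True.
Set W = True.
  then (NOT E OR U OR NOT W) forces U = True.
  then (NOT G OR N OR NOT W) forces N = True.
  then (H OR NOT U) forces H = True.
  then (NOT E OR NOT H OR NOT R) forces R = False.
Set B = True.
Set M = True.
All clauses satisfied.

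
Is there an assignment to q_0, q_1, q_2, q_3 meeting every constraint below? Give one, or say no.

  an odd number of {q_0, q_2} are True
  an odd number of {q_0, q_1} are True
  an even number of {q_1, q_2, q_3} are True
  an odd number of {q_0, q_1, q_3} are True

q_0=T, q_1=F, q_2=F, q_3=F

{q_0, q_2}: 1 true → odd ✓
{q_0, q_1}: 1 true → odd ✓
{q_1, q_2, q_3}: 0 true → even ✓
{q_0, q_1, q_3}: 1 true → odd ✓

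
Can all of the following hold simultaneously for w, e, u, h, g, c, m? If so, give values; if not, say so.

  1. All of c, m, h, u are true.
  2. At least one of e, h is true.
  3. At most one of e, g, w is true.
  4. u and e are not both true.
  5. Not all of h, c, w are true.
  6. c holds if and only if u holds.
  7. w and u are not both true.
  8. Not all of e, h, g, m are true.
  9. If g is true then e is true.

w: False; e: False; u: True; h: True; g: False; c: True; m: True

  (1) {c, m, h, u}: all 4 true ✓
  (2) {e, h}: 1 true — at least one ✓
  (3) {e, g, w}: 0 true — at most one ✓
  (4) u=T, e=F — not both ✓
  (5) {h, c, w}: 2/3 true — not all ✓
  (6) c=T, u=T — same ✓
  (7) w=F, u=T — not both ✓
  (8) {e, h, g, m}: 2/4 true — not all ✓
  (9) g=F ⇒ e: vacuous ✓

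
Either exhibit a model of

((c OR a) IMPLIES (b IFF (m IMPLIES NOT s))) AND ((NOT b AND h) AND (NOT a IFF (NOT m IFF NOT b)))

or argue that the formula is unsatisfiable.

a=T, s=T, h=T, m=T, c=F, b=F

  (c OR a) IMPLIES (b IFF (m IMPLIES NOT s)) = True
    c OR a = True
    b IFF (m IMPLIES NOT s) = True
      m IMPLIES NOT s = False
        NOT s = False
  (NOT b AND h) AND (NOT a IFF (NOT m IFF NOT b)) = True
    NOT b AND h = True
      NOT b = True
    NOT a IFF (NOT m IFF NOT b) = True
      NOT a = False
      NOT m IFF NOT b = False
        NOT m = False
        NOT b = True
Both conjuncts True, so the formula holds.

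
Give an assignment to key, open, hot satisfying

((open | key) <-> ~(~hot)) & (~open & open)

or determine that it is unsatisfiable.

Case open = True: the conjunct ~open is False.
Case open = False: the conjunct open is False.
Both cases fail — unsatisfiable.

No satisfying assignment exists.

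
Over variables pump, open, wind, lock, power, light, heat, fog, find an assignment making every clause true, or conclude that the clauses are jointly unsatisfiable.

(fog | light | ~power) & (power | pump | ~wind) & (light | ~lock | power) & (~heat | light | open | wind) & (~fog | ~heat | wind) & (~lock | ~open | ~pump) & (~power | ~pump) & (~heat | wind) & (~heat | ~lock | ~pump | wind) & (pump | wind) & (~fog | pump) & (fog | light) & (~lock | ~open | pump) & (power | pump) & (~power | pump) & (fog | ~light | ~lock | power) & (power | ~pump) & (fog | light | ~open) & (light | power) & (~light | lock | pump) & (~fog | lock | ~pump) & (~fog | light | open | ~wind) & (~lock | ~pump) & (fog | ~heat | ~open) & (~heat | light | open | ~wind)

Unsatisfiable — no assignment works.

Case power = True:
  (~power | ~pump) forces pump = False.
  Clause (~power | pump) is falsified — contradiction.
Case power = False:
  (power | pump) forces pump = True.
  Clause (power | ~pump) is falsified — contradiction.
Both cases fail, so the formula is unsatisfiable.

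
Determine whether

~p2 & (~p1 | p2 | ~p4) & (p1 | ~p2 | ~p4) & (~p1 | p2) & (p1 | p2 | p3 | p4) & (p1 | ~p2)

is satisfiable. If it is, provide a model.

p1 = False; p2 = False; p3 = False; p4 = True

Unit clause (~p2) forces p2 = False.
In (~p1 | p2) only ~p1 is left, so p1 = False.
Set p3 = False.
  then (p1 | p2 | p3 | p4) forces p4 = True.
Check each clause:
  (~p2): ~p2 holds.
  (~p1 | p2 | ~p4): ~p1 holds.
  (p1 | ~p2 | ~p4): ~p2 holds.
  (~p1 | p2): ~p1 holds.
  (p1 | p2 | p3 | p4): p4 holds.
  (p1 | ~p2): ~p2 holds.
All clauses satisfied.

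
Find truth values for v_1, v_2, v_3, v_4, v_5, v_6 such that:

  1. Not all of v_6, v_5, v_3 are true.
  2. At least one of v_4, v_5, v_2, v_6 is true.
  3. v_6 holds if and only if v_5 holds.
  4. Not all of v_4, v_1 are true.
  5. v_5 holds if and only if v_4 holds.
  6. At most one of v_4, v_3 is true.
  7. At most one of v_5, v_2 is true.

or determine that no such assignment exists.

v_1 = True, v_2 = True, v_3 = True, v_4 = False, v_5 = False, v_6 = False

  (1) {v_6, v_5, v_3}: 1/3 true — not all ✓
  (2) {v_4, v_5, v_2, v_6}: 1 true — at least one ✓
  (3) v_6=F, v_5=F — same ✓
  (4) {v_4, v_1}: 1/2 true — not all ✓
  (5) v_5=F, v_4=F — same ✓
  (6) {v_4, v_3}: 1 true — at most one ✓
  (7) {v_5, v_2}: 1 true — at most one ✓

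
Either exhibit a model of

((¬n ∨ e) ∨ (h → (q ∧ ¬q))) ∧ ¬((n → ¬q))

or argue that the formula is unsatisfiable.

h = True, e = True, n = True, q = True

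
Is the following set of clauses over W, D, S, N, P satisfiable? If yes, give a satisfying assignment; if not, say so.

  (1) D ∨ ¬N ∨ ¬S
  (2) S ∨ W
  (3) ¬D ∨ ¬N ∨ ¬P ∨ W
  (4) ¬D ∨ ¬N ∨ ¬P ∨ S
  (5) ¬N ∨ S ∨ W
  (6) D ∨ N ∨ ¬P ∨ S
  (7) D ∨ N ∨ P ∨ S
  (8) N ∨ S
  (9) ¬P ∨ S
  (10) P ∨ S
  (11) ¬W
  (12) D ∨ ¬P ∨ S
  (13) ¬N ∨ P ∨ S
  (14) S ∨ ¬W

Unit clause (¬W) forces W = False.
In (S ∨ W) only S is left, so S = True.
Set D = True.
Set N = False.
Set P = True.
All clauses satisfied.

W=F, D=T, S=T, N=F, P=T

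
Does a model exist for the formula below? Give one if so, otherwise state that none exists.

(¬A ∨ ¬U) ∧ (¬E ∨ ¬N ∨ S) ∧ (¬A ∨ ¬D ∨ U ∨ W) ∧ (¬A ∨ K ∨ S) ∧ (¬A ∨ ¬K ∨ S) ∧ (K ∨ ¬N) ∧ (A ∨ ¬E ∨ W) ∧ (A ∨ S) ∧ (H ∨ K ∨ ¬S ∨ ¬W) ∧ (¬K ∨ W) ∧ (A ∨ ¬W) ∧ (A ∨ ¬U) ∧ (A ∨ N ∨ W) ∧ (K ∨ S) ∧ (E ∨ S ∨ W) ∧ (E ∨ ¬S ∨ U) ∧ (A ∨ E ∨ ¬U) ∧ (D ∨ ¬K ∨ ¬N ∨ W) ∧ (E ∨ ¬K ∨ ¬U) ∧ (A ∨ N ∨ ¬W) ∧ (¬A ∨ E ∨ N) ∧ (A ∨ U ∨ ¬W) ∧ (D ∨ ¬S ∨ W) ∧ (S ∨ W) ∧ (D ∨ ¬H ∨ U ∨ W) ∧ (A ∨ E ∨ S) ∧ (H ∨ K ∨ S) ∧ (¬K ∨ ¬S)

E: True, W: True, N: False, H: True, S: True, K: False, D: True, A: True, U: False

Set E = True.
Set W = True.
  then (A ∨ ¬W) forces A = True.
  then (¬A ∨ ¬U) forces U = False.
Try N = True:
  (¬E ∨ ¬N ∨ S) forces S = True.
  (K ∨ ¬N) forces K = True.
  clause (¬K ∨ ¬S) is falsified — backtrack.
So N = False.
Set H = True.
Try S = False:
  (¬A ∨ K ∨ S) forces K = True.
  clause (¬A ∨ ¬K ∨ S) is falsified — backtrack.
So S = True.
  then (¬K ∨ ¬S) forces K = False.
Set D = True.
All clauses satisfied.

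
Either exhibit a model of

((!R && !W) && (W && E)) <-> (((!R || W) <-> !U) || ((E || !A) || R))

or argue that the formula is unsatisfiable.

A: True, U: True, W: False, E: False, R: False

  ((!R && !W) && (W && E)) <-> (((!R || W) <-> !U) || ((E || !A) || R)) = True
    (!R && !W) && (W && E) = False
      !R && !W = True
        !R = True
        !W = True
      W && E = False
    ((!R || W) <-> !U) || ((E || !A) || R) = False
      (!R || W) <-> !U = False
        !R || W = True
          !R = True
        !U = False
      (E || !A) || R = False
        E || !A = False
          !A = False
The formula evaluates to True.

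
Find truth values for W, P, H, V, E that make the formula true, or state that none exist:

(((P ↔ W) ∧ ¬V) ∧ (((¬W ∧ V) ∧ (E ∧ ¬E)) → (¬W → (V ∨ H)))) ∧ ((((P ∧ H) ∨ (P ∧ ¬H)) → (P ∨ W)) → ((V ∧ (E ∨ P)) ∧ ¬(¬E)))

Case V = True: the conjunct ¬V is False.
Case V = False: the formula simplifies to (P ↔ W) ∧ ¬((((P ∧ H) ∨ (P ∧ ¬H)) → (P ∨ W))).
  P = True: the conjunct ¬((((P ∧ H) ∨ (P ∧ ¬H)) → (P ∨ W))) becomes ¬(((H ∨ ¬H) → True)) = False.
  P = False: the conjunct ¬((((P ∧ H) ∨ (P ∧ ¬H)) → (P ∨ W))) becomes ¬((False → W)) = False.
Both cases fail — unsatisfiable.

The formula is unsatisfiable.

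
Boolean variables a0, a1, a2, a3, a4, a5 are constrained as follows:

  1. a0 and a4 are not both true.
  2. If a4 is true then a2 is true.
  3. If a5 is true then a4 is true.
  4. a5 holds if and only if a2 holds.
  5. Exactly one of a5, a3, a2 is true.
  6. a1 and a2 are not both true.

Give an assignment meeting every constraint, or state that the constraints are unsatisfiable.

a0 = False; a1 = False; a2 = False; a3 = True; a4 = False; a5 = False

  (1) a0=F, a4=F — not both ✓
  (2) a4=F ⇒ a2: vacuous ✓
  (3) a5=F ⇒ a4: vacuous ✓
  (4) a5=F, a2=F — same ✓
  (5) {a5, a3, a2}: 1 true — exactly one ✓
  (6) a1=F, a2=F — not both ✓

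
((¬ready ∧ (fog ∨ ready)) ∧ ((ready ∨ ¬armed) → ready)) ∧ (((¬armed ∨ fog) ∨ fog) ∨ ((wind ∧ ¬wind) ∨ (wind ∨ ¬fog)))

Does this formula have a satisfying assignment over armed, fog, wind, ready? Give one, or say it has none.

armed = True, fog = True, wind = True, ready = False

  (¬ready ∧ (fog ∨ ready)) ∧ ((ready ∨ ¬armed) → ready) = True
    ¬ready ∧ (fog ∨ ready) = True
      ¬ready = True
      fog ∨ ready = True
    (ready ∨ ¬armed) → ready = True
      ready ∨ ¬armed = False
        ¬armed = False
  ((¬armed ∨ fog) ∨ fog) ∨ ((wind ∧ ¬wind) ∨ (wind ∨ ¬fog)) = True
    (¬armed ∨ fog) ∨ fog = True
      ¬armed ∨ fog = True
        ¬armed = False
    (wind ∧ ¬wind) ∨ (wind ∨ ¬fog) = True
      wind ∧ ¬wind = False
        ¬wind = False
      wind ∨ ¬fog = True
        ¬fog = False
Both conjuncts True, so the formula holds.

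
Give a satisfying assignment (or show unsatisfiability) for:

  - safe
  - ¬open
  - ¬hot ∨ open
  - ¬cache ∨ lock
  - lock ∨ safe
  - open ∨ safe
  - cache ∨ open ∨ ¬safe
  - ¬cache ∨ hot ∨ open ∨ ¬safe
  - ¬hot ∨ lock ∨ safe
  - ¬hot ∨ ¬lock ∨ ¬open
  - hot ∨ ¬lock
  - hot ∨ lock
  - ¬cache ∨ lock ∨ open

Unsatisfiable

Case safe = True:
  (¬open) forces open = False.
  (¬hot ∨ open) forces hot = False.
  (cache ∨ open ∨ ¬safe) forces cache = True.
  Clause (¬cache ∨ hot ∨ open ∨ ¬safe) is falsified — contradiction.
Case safe = False:
  Clause (safe) is falsified — contradiction.
Both cases fail, so the formula is unsatisfiable.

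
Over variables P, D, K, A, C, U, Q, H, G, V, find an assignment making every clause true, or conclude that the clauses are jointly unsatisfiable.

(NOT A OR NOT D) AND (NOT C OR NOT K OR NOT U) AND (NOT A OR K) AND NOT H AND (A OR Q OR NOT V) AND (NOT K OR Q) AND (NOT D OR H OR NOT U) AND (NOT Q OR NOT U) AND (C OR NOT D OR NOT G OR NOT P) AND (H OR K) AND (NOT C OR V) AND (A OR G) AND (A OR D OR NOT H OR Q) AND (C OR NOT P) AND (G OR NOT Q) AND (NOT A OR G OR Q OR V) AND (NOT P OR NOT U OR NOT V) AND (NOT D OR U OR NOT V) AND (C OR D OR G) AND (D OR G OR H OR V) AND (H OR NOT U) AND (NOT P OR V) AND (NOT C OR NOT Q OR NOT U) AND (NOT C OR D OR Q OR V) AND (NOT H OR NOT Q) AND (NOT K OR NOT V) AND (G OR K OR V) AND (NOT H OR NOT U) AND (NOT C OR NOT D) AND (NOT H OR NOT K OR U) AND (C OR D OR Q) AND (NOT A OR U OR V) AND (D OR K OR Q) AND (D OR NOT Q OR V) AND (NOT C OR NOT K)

P = False, D = True, K = True, A = False, C = False, U = False, Q = True, H = False, G = True, V = False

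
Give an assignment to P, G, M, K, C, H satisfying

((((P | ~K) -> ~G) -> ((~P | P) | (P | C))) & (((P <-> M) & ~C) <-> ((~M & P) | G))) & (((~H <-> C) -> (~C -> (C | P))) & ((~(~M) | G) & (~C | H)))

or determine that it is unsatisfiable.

P=T, G=T, M=T, K=F, C=F, H=T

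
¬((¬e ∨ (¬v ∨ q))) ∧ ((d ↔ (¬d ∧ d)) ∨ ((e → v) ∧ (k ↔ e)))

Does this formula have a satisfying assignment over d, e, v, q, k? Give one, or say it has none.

d = True, e = True, v = True, q = False, k = True

  ¬((¬e ∨ (¬v ∨ q))) = True
    ¬e ∨ (¬v ∨ q) = False
      ¬e = False
      ¬v ∨ q = False
        ¬v = False
  (d ↔ (¬d ∧ d)) ∨ ((e → v) ∧ (k ↔ e)) = True
    d ↔ (¬d ∧ d) = False
      ¬d ∧ d = False
        ¬d = False
    (e → v) ∧ (k ↔ e) = True
      e → v = True
      k ↔ e = True
Both conjuncts True, so the formula holds.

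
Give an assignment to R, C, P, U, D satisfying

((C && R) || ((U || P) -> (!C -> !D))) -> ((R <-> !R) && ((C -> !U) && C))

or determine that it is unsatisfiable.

R = False; C = False; P = False; U = True; D = True

  ((C && R) || ((U || P) -> (!C -> !D))) -> ((R <-> !R) && ((C -> !U) && C)) = True
    (C && R) || ((U || P) -> (!C -> !D)) = False
      C && R = False
      (U || P) -> (!C -> !D) = False
        U || P = True
        !C -> !D = False
          !C = True
          !D = False
    (R <-> !R) && ((C -> !U) && C) = False
      R <-> !R = False
        !R = True
      (C -> !U) && C = False
        C -> !U = True
          !U = False
The formula evaluates to True.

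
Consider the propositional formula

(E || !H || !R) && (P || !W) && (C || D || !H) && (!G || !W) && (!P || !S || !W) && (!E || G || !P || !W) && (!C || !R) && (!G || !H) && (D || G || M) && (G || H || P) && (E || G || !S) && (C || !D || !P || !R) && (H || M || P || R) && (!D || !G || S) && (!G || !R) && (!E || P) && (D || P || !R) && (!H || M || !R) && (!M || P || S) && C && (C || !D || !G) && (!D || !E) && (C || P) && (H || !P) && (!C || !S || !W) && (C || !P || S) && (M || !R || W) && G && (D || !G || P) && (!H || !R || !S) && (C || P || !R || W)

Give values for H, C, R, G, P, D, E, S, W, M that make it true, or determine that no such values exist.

H: False, C: True, R: False, G: True, P: False, D: True, E: False, S: True, W: False, M: True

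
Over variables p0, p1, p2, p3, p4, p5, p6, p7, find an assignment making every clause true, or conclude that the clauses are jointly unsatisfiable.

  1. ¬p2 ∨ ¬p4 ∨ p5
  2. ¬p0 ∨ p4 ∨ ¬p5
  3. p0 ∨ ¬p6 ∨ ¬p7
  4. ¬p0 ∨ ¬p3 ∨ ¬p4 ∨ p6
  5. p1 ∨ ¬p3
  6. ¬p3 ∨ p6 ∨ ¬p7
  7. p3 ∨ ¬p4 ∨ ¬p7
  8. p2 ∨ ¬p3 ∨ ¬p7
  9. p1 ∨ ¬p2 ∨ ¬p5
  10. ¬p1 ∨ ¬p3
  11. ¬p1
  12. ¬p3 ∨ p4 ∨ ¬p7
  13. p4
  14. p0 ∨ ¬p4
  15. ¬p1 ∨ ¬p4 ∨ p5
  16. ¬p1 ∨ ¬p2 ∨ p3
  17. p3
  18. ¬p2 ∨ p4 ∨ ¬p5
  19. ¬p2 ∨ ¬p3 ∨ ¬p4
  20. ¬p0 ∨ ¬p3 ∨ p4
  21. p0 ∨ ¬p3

Case p1 = True:
  Clause (¬p1) is falsified — contradiction.
Case p1 = False:
  (p1 ∨ ¬p3) forces p3 = False.
  Clause (p3) is falsified — contradiction.
Both cases fail, so the formula is unsatisfiable.

Unsatisfiable — no assignment works.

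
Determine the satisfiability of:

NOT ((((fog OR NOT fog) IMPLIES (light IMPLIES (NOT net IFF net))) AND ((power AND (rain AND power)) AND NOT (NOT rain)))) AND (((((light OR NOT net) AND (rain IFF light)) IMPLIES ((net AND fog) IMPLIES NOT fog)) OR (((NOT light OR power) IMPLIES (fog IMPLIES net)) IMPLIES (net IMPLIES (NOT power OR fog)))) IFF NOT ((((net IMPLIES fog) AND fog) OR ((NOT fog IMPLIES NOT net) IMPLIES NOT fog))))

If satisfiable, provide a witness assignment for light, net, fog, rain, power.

Unsatisfiable — no assignment works.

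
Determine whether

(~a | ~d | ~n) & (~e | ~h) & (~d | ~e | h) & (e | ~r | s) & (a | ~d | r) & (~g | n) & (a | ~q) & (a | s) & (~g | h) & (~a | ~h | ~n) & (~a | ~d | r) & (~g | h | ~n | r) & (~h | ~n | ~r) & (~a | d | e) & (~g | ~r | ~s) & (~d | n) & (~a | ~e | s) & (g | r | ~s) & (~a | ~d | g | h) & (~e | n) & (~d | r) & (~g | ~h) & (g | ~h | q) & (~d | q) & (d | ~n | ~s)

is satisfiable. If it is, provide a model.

r: True; q: False; a: False; d: False; s: True; h: False; n: False; e: False; g: False

Set r = True.
Set q = False.
  then (~d | q) forces d = False.
Set a = False.
  then (a | s) forces s = True.
  then (~g | ~r | ~s) forces g = False.
  then (g | ~h | q) forces h = False.
  then (d | ~n | ~s) forces n = False.
  then (~e | n) forces e = False.
All clauses satisfied.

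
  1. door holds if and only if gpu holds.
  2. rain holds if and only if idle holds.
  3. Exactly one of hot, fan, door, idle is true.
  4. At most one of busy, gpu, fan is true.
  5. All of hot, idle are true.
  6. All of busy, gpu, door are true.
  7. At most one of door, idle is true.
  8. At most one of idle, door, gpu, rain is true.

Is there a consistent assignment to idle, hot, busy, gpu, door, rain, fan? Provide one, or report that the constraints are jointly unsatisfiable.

No satisfying assignment exists.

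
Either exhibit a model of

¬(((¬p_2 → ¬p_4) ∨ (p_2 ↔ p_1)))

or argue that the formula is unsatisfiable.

p_1 = True; p_2 = False; p_4 = True

  ¬(((¬p_2 → ¬p_4) ∨ (p_2 ↔ p_1))) = True
    (¬p_2 → ¬p_4) ∨ (p_2 ↔ p_1) = False
      ¬p_2 → ¬p_4 = False
        ¬p_2 = True
        ¬p_4 = False
      p_2 ↔ p_1 = False
The formula evaluates to True.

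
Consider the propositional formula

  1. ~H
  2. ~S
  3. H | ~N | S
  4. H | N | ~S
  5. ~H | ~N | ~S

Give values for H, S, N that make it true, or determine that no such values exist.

H=F, S=F, N=F

Unit clause (~H) forces H = False.
Unit clause (~S) forces S = False.
In (H | ~N | S) only ~N is left, so N = False.
All clauses satisfied.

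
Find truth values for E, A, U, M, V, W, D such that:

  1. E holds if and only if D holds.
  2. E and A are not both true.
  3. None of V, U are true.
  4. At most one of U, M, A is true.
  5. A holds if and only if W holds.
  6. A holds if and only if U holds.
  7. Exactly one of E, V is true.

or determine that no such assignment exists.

E = True, A = False, U = False, M = True, V = False, W = False, D = True

  (1) E=T, D=T — same ✓
  (2) E=T, A=F — not both ✓
  (3) {V, U}: 0 true — none ✓
  (4) {U, M, A}: 1 true — at most one ✓
  (5) A=F, W=F — same ✓
  (6) A=F, U=F — same ✓
  (7) {E, V}: 1 true — exactly one ✓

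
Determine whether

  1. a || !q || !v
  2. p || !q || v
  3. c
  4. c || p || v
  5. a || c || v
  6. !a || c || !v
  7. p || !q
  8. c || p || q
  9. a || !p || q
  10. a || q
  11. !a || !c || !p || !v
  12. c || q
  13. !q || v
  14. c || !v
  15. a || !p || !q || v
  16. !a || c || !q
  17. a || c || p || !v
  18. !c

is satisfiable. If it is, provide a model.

Case c = True:
  Clause (!c) is falsified — contradiction.
Case c = False:
  Clause (c) is falsified — contradiction.
Both cases fail, so the formula is unsatisfiable.

Unsatisfiable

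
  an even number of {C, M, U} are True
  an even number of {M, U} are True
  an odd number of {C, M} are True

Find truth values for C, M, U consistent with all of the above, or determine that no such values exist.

C=F, M=T, U=T

{C, M, U}: 2 true → even ✓
{M, U}: 2 true → even ✓
{C, M}: 1 true → odd ✓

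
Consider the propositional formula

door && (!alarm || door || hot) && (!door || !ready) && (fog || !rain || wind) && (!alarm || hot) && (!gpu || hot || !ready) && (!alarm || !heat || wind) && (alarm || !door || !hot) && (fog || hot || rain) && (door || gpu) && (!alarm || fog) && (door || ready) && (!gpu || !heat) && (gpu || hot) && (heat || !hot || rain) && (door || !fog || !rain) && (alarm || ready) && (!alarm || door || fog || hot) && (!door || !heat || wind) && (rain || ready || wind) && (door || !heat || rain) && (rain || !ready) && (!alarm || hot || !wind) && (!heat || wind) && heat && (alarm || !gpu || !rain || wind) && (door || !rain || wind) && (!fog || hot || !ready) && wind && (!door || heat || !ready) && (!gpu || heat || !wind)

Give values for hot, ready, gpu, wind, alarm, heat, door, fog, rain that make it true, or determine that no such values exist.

hot = True; ready = False; gpu = False; wind = True; alarm = True; heat = True; door = True; fog = True; rain = True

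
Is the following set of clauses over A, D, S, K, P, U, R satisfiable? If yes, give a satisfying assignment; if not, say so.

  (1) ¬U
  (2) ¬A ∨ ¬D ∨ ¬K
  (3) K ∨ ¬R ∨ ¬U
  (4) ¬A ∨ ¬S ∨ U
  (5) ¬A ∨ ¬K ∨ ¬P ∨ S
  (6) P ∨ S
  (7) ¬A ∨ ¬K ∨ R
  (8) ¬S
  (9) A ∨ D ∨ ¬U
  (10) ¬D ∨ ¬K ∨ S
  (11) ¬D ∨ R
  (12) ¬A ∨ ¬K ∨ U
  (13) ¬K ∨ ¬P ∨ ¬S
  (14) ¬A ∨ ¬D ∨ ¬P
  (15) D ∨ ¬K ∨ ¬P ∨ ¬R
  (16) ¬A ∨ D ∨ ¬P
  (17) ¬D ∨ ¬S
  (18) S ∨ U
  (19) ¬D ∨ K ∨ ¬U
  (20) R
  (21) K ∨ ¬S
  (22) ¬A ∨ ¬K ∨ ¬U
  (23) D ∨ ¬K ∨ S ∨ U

Unsatisfiable — no assignment works.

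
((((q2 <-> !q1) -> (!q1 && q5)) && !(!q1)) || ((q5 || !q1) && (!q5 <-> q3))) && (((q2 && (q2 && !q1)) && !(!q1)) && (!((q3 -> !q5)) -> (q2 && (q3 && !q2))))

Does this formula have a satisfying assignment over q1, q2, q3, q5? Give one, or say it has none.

No satisfying assignment exists.

Case q1 = True: the conjunct !q1 is False.
Case q1 = False: the conjunct !(!q1) becomes !(!False) = False.
Both cases fail — unsatisfiable.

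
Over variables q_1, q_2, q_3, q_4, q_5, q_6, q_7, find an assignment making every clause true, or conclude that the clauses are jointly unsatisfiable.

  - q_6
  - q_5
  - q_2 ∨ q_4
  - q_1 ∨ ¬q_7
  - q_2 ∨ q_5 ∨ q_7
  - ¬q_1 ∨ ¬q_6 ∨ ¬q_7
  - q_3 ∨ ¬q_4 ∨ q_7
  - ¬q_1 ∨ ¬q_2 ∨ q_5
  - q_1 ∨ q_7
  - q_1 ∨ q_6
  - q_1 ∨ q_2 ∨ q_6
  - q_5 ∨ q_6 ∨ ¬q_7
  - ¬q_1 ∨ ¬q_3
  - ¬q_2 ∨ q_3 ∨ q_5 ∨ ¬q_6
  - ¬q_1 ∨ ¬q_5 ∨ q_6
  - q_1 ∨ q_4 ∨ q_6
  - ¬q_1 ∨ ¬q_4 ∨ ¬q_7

Unit clause (q_6) forces q_6 = True.
Unit clause (q_5) forces q_5 = True.
Try q_1 = False:
  (q_1 ∨ ¬q_7) forces q_7 = False.
  clause (q_1 ∨ q_7) is falsified — backtrack.
So q_1 = True.
  then (¬q_1 ∨ ¬q_6 ∨ ¬q_7) forces q_7 = False.
  then (¬q_1 ∨ ¬q_3) forces q_3 = False.
  then (q_3 ∨ ¬q_4 ∨ q_7) forces q_4 = False.
  then (q_2 ∨ q_4) forces q_2 = True.
All clauses satisfied.

q_1=T, q_2=T, q_3=F, q_4=F, q_5=T, q_6=T, q_7=F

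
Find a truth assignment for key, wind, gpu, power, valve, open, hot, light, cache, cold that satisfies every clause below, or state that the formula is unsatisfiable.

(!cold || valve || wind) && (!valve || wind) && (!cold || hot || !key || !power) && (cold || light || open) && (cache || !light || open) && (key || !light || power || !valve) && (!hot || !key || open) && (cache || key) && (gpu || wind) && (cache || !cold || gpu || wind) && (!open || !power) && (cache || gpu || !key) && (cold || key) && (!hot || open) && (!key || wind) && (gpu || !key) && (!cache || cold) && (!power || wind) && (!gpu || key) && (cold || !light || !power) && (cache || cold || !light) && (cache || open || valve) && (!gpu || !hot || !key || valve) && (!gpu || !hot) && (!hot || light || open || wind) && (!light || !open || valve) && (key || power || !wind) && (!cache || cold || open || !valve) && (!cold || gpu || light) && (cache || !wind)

Set key = False.
  then (cache || key) forces cache = True.
  then (cold || key) forces cold = True.
  then (!gpu || key) forces gpu = False.
  then (!cold || gpu || light) forces light = True.
  then (gpu || wind) forces wind = True.
  then (key || power || !wind) forces power = True.
  then (!open || !power) forces open = False.
  then (!hot || open) forces hot = False.
Set valve = False.
All clauses satisfied.

key = False, wind = True, gpu = False, power = True, valve = False, open = False, hot = False, light = True, cache = True, cold = True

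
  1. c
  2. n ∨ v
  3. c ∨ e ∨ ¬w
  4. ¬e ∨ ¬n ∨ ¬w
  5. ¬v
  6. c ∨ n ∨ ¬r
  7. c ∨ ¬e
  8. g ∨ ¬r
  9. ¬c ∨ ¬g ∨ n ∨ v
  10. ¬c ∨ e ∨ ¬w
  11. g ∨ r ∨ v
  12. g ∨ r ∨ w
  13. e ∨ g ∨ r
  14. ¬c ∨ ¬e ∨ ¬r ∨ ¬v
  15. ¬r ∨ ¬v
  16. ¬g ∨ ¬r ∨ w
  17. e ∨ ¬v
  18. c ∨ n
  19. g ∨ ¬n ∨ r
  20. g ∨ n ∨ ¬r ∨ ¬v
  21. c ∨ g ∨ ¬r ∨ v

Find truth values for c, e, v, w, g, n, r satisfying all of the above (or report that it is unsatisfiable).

c: True, e: False, v: False, w: False, g: True, n: True, r: False

Unit clause (c) forces c = True.
Unit clause (¬v) forces v = False.
In (n ∨ v) only n is left, so n = True.
Set e = False.
  then (¬c ∨ e ∨ ¬w) forces w = False.
Try g = False:
  (g ∨ ¬r) forces r = False.
  clause (g ∨ r ∨ v) is falsified — backtrack.
So g = True.
  then (¬g ∨ ¬r ∨ w) forces r = False.
All clauses satisfied.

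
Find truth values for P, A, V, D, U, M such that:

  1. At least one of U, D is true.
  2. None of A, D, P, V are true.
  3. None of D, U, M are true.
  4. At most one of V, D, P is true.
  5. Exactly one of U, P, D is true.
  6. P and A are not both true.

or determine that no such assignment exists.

The formula is unsatisfiable.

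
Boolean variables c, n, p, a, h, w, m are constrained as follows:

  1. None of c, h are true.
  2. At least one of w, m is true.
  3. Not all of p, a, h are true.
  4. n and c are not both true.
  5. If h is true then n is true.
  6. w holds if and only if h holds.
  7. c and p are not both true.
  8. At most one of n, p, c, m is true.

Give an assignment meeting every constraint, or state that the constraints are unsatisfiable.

c=F, n=F, p=F, a=F, h=F, w=F, m=T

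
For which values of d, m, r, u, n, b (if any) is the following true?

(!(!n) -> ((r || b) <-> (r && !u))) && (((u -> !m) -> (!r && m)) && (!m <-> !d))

d = True; m = True; r = False; u = False; n = False; b = True

  !(!n) -> ((r || b) <-> (r && !u)) = True
    !(!n) = False
      !n = True
    (r || b) <-> (r && !u) = False
      r || b = True
      r && !u = False
        !u = True
  ((u -> !m) -> (!r && m)) && (!m <-> !d) = True
    (u -> !m) -> (!r && m) = True
      u -> !m = True
        !m = False
      !r && m = True
        !r = True
    !m <-> !d = True
      !m = False
      !d = False
Both conjuncts True, so the formula holds.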